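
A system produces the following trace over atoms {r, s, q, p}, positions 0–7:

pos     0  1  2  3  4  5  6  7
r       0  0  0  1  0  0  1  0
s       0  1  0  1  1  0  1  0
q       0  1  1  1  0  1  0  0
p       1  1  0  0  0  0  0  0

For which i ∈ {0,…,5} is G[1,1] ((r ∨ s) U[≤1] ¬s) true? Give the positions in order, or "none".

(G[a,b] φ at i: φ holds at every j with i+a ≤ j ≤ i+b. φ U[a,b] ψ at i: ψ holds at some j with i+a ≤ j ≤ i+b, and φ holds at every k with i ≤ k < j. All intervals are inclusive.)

Evaluate at each i in [0,5]:
  i=0: ✓ (all of [1,1])
  i=1: ✓ (all of [2,2])
  i=2: ✗ (fails at j=3)
  i=3: ✓ (all of [4,4])
  i=4: ✓ (all of [5,5])
  i=5: ✓ (all of [6,6])

0, 1, 3, 4, 5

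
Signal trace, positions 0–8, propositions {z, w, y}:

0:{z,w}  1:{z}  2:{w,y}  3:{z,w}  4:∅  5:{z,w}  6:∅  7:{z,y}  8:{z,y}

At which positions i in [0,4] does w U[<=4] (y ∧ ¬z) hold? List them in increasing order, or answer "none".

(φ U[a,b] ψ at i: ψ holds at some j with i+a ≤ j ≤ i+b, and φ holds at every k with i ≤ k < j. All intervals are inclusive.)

Evaluate at each i in [0,4]:
  i=0: ✗ (lhs fails at k=1 before rhs at j=2)
  i=1: ✗ (lhs fails at k=1 before rhs at j=2)
  i=2: ✓ (rhs at j=2)
  i=3: ✗ (no rhs in [3,7])
  i=4: ✗ (no rhs in [4,8])

2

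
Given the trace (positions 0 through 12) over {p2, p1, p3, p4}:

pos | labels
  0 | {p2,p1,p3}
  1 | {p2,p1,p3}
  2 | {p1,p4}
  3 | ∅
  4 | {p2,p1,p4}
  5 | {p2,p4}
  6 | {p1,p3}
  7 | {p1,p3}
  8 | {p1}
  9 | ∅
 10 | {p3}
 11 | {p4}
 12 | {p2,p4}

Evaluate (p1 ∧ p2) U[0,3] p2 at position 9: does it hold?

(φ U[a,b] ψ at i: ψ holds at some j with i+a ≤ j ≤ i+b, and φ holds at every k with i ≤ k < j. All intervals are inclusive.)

False

Need some j in [9,12] with p2, and (p1 ∧ p2) at every k in [9,j-1].
  j=9: p2 false.
  j=10: p2 false.
  j=11: p2 false.
  j=12: p2 holds, but (p1 ∧ p2) fails at k=9 → not this j.
No j in the window works → until fails.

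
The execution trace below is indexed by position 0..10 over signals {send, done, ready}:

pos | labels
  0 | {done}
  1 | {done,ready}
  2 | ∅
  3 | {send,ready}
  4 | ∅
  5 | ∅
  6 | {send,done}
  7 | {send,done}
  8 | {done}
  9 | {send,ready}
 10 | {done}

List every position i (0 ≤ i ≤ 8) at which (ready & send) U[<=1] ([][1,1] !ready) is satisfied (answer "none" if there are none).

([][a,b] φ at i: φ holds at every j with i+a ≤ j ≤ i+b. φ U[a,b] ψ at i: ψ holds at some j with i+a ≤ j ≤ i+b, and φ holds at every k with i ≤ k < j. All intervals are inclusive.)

1, 3, 4, 5, 6, 7

Evaluate at each i in [0,8]:
  i=0: ✗ (lhs fails at k=0 before rhs at j=1)
  i=1: ✓ (rhs at j=1)
  i=2: ✗ (lhs fails at k=2 before rhs at j=3)
  i=3: ✓ (rhs at j=3)
  i=4: ✓ (rhs at j=4)
  i=5: ✓ (rhs at j=5)
  i=6: ✓ (rhs at j=6)
  i=7: ✓ (rhs at j=7)
  i=8: ✗ (lhs fails at k=8 before rhs at j=9)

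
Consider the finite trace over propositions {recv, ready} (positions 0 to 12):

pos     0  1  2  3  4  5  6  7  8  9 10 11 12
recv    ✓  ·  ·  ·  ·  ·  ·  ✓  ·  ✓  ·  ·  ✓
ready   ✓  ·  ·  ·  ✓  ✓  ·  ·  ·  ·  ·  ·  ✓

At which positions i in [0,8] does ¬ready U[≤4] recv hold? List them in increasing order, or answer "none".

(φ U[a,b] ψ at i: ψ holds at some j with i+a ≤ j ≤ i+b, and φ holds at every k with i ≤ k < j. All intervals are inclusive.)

0, 6, 7, 8

Evaluate at each i in [0,8]:
  i=0: ✓ (rhs at j=0)
  i=1: ✗ (no rhs in [1,5])
  i=2: ✗ (no rhs in [2,6])
  i=3: ✗ (lhs fails at k=4 before rhs at j=7)
  i=4: ✗ (lhs fails at k=4 before rhs at j=7)
  i=5: ✗ (lhs fails at k=5 before rhs at j=7)
  i=6: ✓ (rhs at j=7; lhs holds on [6,6])
  i=7: ✓ (rhs at j=7)
  i=8: ✓ (rhs at j=9; lhs holds on [8,8])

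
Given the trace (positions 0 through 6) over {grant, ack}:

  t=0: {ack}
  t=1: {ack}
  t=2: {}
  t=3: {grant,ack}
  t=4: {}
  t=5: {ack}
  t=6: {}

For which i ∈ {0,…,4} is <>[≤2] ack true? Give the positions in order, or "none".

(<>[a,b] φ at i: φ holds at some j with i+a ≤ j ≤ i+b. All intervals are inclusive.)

Evaluate at each i in [0,4]:
  i=0: ✓ (witness j=0)
  i=1: ✓ (witness j=1)
  i=2: ✓ (witness j=3)
  i=3: ✓ (witness j=3)
  i=4: ✓ (witness j=5)

0, 1, 2, 3, 4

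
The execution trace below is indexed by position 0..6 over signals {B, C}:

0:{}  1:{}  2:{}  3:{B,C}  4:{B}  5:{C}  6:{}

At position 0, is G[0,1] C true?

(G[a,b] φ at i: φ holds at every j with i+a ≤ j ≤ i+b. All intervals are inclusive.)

Check C at every j in [0,1]:
  j=0: false
  j=1: false
Fails at j=0 → formula fails.

No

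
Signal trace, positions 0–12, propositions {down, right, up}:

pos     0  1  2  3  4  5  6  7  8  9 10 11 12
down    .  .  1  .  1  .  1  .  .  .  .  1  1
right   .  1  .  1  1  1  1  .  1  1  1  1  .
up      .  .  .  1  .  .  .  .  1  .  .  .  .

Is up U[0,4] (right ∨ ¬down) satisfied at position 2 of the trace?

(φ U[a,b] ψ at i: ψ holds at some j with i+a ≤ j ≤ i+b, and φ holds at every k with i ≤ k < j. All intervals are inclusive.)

Does not hold

Need some j in [2,6] with (right ∨ ¬down), and up at every k in [2,j-1].
  j=2: (right ∨ ¬down) false.
  j=3: (right ∨ ¬down) holds, but up fails at k=2 → not this j.
  j=4: (right ∨ ¬down) holds, but up fails at k=2 → not this j.
  j=5: (right ∨ ¬down) holds, but up fails at k=2 → not this j.
  j=6: (right ∨ ¬down) holds, but up fails at k=2 → not this j.
No j in the window works → until fails.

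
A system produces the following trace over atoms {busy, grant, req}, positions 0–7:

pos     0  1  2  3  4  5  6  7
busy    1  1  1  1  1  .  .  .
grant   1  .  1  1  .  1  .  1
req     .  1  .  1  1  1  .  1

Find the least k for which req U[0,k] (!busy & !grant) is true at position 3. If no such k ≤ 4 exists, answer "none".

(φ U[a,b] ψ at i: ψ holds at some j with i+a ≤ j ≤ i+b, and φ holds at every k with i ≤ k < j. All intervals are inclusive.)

Need earliest j ≥ 3 with (!busy & !grant), and req at every k in [3,j-1].
  j=3: rhs fails.
  j=4: rhs fails.
  j=5: rhs fails.
  j=6: rhs holds; lhs holds on [3,5]. k = 3.

3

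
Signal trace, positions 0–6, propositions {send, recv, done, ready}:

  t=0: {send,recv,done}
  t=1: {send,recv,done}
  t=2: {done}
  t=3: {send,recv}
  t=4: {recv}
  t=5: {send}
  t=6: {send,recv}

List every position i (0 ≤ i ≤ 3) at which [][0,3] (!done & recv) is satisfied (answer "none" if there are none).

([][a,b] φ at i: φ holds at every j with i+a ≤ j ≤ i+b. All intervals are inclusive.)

Evaluate at each i in [0,3]:
  i=0: ✗ (fails at j=0)
  i=1: ✗ (fails at j=1)
  i=2: ✗ (fails at j=2)
  i=3: ✗ (fails at j=5)

none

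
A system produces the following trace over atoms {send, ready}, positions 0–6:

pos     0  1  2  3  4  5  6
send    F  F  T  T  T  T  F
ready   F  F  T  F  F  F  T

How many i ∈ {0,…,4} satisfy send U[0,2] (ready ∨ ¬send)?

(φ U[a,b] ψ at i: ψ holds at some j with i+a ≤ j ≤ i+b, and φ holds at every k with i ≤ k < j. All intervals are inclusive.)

Evaluate at each i in [0,4]:
  i=0: ✓ (rhs at j=0)
  i=1: ✓ (rhs at j=1)
  i=2: ✓ (rhs at j=2)
  i=3: ✗ (no rhs in [3,5])
  i=4: ✓ (rhs at j=6; lhs holds on [4,5])
Positions where it holds: {0, 1, 2, 4} → 4.

4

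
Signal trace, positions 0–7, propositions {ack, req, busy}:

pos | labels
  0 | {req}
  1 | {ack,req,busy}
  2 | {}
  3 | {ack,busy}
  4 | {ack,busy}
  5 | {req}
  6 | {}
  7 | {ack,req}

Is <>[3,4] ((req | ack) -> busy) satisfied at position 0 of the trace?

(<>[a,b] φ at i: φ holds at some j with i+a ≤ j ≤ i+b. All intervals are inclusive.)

True

Check ((req | ack) -> busy) at each j in [3,4]:
  j=3: true
  j=4: true
Found at j=3 → formula holds.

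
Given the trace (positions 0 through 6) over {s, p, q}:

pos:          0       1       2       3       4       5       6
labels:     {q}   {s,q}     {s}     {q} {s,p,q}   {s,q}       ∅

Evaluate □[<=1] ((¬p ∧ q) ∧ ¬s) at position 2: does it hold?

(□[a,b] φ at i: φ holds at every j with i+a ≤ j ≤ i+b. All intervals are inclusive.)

Does not hold

Check ((¬p ∧ q) ∧ ¬s) at every j in [2,3]:
  j=2: false
  j=3: true
Fails at j=2 → formula fails.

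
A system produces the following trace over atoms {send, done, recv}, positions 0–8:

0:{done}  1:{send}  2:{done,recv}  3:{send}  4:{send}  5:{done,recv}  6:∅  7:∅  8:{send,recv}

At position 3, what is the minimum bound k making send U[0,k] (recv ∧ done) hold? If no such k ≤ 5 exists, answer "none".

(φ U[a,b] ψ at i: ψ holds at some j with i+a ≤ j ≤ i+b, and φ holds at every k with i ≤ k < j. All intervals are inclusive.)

2

Need earliest j ≥ 3 with (recv ∧ done), and send at every k in [3,j-1].
  j=3: rhs fails.
  j=4: rhs fails.
  j=5: rhs holds; lhs holds on [3,4]. k = 2.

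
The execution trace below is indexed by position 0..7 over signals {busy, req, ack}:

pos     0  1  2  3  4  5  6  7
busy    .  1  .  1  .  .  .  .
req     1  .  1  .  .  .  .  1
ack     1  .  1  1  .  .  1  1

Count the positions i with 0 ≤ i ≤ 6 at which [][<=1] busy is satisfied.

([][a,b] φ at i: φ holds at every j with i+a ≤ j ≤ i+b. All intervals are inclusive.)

0

Evaluate at each i in [0,6]:
  i=0: ✗ (fails at j=0)
  i=1: ✗ (fails at j=2)
  i=2: ✗ (fails at j=2)
  i=3: ✗ (fails at j=4)
  i=4: ✗ (fails at j=4)
  i=5: ✗ (fails at j=5)
  i=6: ✗ (fails at j=6)
Positions where it holds: {} → 0.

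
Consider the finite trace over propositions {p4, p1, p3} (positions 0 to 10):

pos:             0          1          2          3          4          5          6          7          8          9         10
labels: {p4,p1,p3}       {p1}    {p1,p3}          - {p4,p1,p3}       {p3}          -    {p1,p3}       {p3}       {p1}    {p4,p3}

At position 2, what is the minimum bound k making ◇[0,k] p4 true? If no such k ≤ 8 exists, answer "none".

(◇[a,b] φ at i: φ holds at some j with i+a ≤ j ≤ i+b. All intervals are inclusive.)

2

Scan j = 2,3,… for p4:
  j=2: fails
  j=3: fails
  j=4: holds
First hit at j=4, so smallest k = 4-2 = 2.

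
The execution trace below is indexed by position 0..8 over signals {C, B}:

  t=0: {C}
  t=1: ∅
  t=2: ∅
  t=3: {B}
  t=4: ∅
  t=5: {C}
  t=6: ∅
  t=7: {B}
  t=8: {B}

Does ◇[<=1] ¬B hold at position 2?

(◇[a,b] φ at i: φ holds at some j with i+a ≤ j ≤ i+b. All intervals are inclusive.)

Check ¬B at each j in [2,3]:
  j=2: true
  j=3: false
Found at j=2 → formula holds.

True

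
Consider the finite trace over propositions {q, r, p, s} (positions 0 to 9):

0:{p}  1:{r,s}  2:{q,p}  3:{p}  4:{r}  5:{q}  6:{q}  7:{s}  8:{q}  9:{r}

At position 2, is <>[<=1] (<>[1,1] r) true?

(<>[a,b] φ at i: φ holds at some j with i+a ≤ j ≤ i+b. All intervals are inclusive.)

Check <>[1,1] r at each j in [2,3]:
  j=2: fails (none in [3,3])
  j=3: holds (witness at 4)
Found at j=3 → formula holds.

Yes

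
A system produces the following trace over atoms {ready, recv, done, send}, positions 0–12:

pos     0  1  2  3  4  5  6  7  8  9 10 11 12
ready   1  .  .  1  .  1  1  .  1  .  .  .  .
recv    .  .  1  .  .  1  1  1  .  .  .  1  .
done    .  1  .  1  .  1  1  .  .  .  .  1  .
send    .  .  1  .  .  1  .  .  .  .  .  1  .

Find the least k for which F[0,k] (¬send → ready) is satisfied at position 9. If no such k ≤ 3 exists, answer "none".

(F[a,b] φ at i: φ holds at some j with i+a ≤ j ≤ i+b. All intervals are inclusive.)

Scan j = 9,10,… for (¬send → ready):
  j=9: fails
  j=10: fails
  j=11: holds
First hit at j=11, so smallest k = 11-9 = 2.

2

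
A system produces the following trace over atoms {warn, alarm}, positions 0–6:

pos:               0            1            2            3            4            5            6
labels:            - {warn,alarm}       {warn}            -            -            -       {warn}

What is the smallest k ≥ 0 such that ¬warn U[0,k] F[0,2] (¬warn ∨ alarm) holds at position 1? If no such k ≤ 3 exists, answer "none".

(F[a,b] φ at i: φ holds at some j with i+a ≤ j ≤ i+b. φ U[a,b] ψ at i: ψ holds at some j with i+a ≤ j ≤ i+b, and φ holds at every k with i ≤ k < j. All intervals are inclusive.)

Need earliest j ≥ 1 with F[0,2] (¬warn ∨ alarm), and ¬warn at every k in [1,j-1].
  j=1: rhs holds (empty prefix). k = 0.

0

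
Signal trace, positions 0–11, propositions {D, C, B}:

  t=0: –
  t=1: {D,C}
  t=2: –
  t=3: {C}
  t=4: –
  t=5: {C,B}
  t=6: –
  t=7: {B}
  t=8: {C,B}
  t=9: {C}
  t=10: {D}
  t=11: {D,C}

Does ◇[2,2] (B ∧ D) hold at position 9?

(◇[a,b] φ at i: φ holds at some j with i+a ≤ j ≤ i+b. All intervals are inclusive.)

No

Check (B ∧ D) at each j in [11,11]:
  j=11: false
No position in the window satisfies it → formula fails.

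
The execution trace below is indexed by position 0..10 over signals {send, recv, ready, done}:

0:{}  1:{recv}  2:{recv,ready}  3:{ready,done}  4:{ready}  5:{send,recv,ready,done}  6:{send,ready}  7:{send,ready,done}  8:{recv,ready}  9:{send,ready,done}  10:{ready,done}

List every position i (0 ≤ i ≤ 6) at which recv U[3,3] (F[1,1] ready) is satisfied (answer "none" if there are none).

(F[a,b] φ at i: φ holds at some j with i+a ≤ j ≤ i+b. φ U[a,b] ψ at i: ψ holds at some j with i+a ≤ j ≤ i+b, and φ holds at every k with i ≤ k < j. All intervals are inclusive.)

Evaluate at each i in [0,6]:
  i=0: ✗ (lhs fails at k=0 before rhs at j=3)
  i=1: ✗ (lhs fails at k=3 before rhs at j=4)
  i=2: ✗ (lhs fails at k=3 before rhs at j=5)
  i=3: ✗ (lhs fails at k=3 before rhs at j=6)
  i=4: ✗ (lhs fails at k=4 before rhs at j=7)
  i=5: ✗ (lhs fails at k=6 before rhs at j=8)
  i=6: ✗ (lhs fails at k=6 before rhs at j=9)

none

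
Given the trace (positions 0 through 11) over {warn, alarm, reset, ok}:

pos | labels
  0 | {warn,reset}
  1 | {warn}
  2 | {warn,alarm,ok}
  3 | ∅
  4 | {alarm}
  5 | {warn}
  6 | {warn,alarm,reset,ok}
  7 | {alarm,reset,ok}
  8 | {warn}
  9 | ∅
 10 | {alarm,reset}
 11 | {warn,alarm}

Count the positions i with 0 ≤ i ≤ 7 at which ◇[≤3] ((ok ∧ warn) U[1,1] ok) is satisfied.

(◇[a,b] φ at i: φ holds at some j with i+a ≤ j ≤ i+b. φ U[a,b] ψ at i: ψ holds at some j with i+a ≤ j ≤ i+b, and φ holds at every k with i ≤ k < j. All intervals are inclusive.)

4

Evaluate at each i in [0,7]:
  i=0: ✗ (none in [0,3])
  i=1: ✗ (none in [1,4])
  i=2: ✗ (none in [2,5])
  i=3: ✓ (witness j=6)
  i=4: ✓ (witness j=6)
  i=5: ✓ (witness j=6)
  i=6: ✓ (witness j=6)
  i=7: ✗ (none in [7,10])
Positions where it holds: {3, 4, 5, 6} → 4.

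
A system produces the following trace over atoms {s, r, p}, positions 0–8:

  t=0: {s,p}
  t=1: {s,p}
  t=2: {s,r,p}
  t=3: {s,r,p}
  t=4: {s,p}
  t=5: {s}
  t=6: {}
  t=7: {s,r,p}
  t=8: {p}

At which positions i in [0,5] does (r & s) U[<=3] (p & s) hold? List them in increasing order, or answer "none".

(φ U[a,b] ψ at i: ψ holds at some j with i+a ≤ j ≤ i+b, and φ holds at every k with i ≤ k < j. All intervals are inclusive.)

0, 1, 2, 3, 4

Evaluate at each i in [0,5]:
  i=0: ✓ (rhs at j=0)
  i=1: ✓ (rhs at j=1)
  i=2: ✓ (rhs at j=2)
  i=3: ✓ (rhs at j=3)
  i=4: ✓ (rhs at j=4)
  i=5: ✗ (lhs fails at k=5 before rhs at j=7)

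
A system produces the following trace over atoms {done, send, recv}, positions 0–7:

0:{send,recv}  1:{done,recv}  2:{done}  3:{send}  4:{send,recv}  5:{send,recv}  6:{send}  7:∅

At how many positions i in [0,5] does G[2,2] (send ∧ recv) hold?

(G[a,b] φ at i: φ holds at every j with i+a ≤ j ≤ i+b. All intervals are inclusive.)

2

Evaluate at each i in [0,5]:
  i=0: ✗ (fails at j=2)
  i=1: ✗ (fails at j=3)
  i=2: ✓ (all of [4,4])
  i=3: ✓ (all of [5,5])
  i=4: ✗ (fails at j=6)
  i=5: ✗ (fails at j=7)
Positions where it holds: {2, 3} → 2.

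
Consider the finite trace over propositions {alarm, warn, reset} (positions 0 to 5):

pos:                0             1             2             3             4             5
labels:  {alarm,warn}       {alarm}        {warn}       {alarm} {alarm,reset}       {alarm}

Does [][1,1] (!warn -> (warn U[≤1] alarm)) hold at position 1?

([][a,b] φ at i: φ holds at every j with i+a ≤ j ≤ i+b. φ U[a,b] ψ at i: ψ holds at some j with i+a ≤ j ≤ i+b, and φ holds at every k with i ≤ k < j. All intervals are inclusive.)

Yes

Check (!warn -> (warn U[≤1] alarm)) at every j in [2,2]:
  j=2: antecedent false → ✓
All positions satisfy it → formula holds.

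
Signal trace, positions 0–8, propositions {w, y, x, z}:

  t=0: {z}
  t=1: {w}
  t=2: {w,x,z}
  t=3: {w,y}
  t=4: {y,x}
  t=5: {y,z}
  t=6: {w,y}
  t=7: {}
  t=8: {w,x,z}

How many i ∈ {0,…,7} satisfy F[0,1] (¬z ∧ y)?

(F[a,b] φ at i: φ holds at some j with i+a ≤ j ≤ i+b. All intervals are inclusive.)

5

Evaluate at each i in [0,7]:
  i=0: ✗ (none in [0,1])
  i=1: ✗ (none in [1,2])
  i=2: ✓ (witness j=3)
  i=3: ✓ (witness j=3)
  i=4: ✓ (witness j=4)
  i=5: ✓ (witness j=6)
  i=6: ✓ (witness j=6)
  i=7: ✗ (none in [7,8])
Positions where it holds: {2, 3, 4, 5, 6} → 5.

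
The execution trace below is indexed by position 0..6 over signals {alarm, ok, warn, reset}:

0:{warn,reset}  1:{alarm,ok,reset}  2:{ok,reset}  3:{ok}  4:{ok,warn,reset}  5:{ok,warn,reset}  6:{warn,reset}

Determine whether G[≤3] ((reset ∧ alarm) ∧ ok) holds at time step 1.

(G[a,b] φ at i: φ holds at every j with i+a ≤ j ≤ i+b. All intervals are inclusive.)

Does not hold

Check ((reset ∧ alarm) ∧ ok) at every j in [1,4]:
  j=1: true
  j=2: false
  j=3: false
  j=4: false
Fails at j=2 → formula fails.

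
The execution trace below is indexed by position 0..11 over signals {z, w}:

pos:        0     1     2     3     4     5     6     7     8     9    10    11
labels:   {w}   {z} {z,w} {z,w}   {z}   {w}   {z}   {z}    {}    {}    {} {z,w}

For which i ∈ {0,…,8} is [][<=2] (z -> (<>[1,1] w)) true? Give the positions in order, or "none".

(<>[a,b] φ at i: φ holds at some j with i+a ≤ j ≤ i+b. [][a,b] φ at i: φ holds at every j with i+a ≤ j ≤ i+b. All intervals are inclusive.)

0, 8

Evaluate at each i in [0,8]:
  i=0: ✓ (all of [0,2])
  i=1: ✗ (fails at j=3)
  i=2: ✗ (fails at j=3)
  i=3: ✗ (fails at j=3)
  i=4: ✗ (fails at j=6)
  i=5: ✗ (fails at j=6)
  i=6: ✗ (fails at j=6)
  i=7: ✗ (fails at j=7)
  i=8: ✓ (all of [8,10])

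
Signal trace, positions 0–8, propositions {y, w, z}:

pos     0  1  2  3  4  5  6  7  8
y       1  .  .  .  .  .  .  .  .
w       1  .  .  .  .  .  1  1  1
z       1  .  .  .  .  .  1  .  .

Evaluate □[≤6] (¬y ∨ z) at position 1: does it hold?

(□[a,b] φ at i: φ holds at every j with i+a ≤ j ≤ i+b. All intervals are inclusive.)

Check (¬y ∨ z) at every j in [1,7]:
  j=1: true
  j=2: true
  j=3: true
  j=4: true
  j=5: true
  j=6: true
  j=7: true
All positions satisfy it → formula holds.

Yes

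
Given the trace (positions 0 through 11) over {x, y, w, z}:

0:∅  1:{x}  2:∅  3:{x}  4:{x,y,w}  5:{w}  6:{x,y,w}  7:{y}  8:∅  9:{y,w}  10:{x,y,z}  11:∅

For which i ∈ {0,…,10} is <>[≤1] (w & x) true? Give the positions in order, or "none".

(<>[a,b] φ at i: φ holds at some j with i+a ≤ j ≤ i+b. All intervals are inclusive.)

3, 4, 5, 6

Evaluate at each i in [0,10]:
  i=0: ✗ (none in [0,1])
  i=1: ✗ (none in [1,2])
  i=2: ✗ (none in [2,3])
  i=3: ✓ (witness j=4)
  i=4: ✓ (witness j=4)
  i=5: ✓ (witness j=6)
  i=6: ✓ (witness j=6)
  i=7: ✗ (none in [7,8])
  i=8: ✗ (none in [8,9])
  i=9: ✗ (none in [9,10])
  i=10: ✗ (none in [10,11])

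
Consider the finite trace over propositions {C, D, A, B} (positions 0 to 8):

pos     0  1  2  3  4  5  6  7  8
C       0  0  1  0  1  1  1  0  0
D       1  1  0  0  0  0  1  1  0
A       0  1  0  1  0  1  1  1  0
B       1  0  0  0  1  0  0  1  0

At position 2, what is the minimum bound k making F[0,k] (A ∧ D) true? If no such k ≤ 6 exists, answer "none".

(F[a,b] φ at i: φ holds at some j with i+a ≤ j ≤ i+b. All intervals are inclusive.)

Scan j = 2,3,… for (A ∧ D):
  j=2: fails
  j=3: fails
  j=4: fails
  j=5: fails
  j=6: holds
First hit at j=6, so smallest k = 6-2 = 4.

4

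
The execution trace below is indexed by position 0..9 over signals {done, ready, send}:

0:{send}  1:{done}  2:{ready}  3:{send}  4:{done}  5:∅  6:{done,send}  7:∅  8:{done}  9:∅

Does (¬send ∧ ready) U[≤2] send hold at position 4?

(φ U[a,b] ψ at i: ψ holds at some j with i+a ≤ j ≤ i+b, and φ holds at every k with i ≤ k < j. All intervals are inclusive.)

Need some j in [4,6] with send, and (¬send ∧ ready) at every k in [4,j-1].
  j=4: send false.
  j=5: send false.
  j=6: send holds, but (¬send ∧ ready) fails at k=4 → not this j.
No j in the window works → until fails.

No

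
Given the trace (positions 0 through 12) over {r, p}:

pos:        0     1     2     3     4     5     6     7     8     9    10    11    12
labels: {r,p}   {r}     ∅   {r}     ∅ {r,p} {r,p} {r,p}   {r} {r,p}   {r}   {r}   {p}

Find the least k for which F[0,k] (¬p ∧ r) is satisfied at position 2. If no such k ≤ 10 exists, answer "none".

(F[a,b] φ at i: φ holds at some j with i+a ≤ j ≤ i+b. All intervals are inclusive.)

1

Scan j = 2,3,… for (¬p ∧ r):
  j=2: fails
  j=3: holds
First hit at j=3, so smallest k = 3-2 = 1.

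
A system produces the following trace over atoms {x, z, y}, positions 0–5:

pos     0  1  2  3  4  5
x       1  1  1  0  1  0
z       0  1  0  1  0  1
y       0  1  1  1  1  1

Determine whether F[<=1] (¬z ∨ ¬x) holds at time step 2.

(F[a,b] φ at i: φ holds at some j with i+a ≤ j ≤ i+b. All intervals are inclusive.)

Check (¬z ∨ ¬x) at each j in [2,3]:
  j=2: true
  j=3: true
Found at j=2 → formula holds.

Yes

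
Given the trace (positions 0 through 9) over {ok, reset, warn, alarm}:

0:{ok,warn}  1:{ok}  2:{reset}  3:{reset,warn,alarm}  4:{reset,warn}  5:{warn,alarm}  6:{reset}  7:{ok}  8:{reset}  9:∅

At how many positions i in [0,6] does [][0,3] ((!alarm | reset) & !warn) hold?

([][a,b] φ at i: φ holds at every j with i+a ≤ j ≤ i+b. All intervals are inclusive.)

1

Evaluate at each i in [0,6]:
  i=0: ✗ (fails at j=0)
  i=1: ✗ (fails at j=3)
  i=2: ✗ (fails at j=3)
  i=3: ✗ (fails at j=3)
  i=4: ✗ (fails at j=4)
  i=5: ✗ (fails at j=5)
  i=6: ✓ (all of [6,9])
Positions where it holds: {6} → 1.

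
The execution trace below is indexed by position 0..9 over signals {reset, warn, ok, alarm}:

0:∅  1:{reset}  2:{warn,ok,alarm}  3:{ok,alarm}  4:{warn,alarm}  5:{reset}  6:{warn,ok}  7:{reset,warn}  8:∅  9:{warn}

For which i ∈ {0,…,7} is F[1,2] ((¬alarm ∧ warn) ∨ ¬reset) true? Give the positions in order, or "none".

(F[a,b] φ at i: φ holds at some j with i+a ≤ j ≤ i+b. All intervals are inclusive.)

Evaluate at each i in [0,7]:
  i=0: ✓ (witness j=2)
  i=1: ✓ (witness j=2)
  i=2: ✓ (witness j=3)
  i=3: ✓ (witness j=4)
  i=4: ✓ (witness j=6)
  i=5: ✓ (witness j=6)
  i=6: ✓ (witness j=7)
  i=7: ✓ (witness j=8)

0, 1, 2, 3, 4, 5, 6, 7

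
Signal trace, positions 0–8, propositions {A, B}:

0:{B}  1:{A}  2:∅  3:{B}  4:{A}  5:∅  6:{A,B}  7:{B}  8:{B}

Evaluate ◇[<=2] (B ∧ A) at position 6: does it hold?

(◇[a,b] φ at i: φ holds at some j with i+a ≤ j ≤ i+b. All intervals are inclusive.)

Check (B ∧ A) at each j in [6,8]:
  j=6: true
  j=7: false
  j=8: false
Found at j=6 → formula holds.

Holds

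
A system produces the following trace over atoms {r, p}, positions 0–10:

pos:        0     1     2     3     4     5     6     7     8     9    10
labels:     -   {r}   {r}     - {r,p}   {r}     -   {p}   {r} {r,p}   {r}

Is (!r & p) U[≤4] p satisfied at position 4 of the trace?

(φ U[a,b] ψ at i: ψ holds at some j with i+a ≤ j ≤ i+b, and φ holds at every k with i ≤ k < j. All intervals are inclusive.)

Need some j in [4,8] with p, and (!r & p) at every k in [4,j-1].
  j=4: p holds; no prefix to check → satisfied.

Holds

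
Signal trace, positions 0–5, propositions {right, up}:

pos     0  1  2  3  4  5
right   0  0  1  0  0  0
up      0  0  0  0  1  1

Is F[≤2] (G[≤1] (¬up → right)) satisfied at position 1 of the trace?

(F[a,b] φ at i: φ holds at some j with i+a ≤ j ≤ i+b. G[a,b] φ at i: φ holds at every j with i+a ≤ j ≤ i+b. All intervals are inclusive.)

Check G[≤1] (¬up → right) at each j in [1,3]:
  j=1: fails at 1
  j=2: fails at 3
  j=3: fails at 3
No position in the window satisfies it → formula fails.

No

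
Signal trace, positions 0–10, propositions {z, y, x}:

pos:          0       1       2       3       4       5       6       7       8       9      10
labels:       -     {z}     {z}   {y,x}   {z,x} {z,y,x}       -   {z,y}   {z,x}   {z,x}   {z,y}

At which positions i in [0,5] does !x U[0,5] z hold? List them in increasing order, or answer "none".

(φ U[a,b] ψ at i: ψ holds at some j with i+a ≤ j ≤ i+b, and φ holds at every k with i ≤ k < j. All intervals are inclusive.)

0, 1, 2, 4, 5

Evaluate at each i in [0,5]:
  i=0: ✓ (rhs at j=1; lhs holds on [0,0])
  i=1: ✓ (rhs at j=1)
  i=2: ✓ (rhs at j=2)
  i=3: ✗ (lhs fails at k=3 before rhs at j=4)
  i=4: ✓ (rhs at j=4)
  i=5: ✓ (rhs at j=5)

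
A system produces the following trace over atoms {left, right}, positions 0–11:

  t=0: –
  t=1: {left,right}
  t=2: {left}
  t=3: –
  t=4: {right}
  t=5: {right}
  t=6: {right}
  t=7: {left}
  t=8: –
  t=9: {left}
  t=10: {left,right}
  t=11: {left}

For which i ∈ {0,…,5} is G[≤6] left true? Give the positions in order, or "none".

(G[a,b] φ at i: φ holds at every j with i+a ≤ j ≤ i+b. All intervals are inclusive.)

Evaluate at each i in [0,5]:
  i=0: ✗ (fails at j=0)
  i=1: ✗ (fails at j=3)
  i=2: ✗ (fails at j=3)
  i=3: ✗ (fails at j=3)
  i=4: ✗ (fails at j=4)
  i=5: ✗ (fails at j=5)

none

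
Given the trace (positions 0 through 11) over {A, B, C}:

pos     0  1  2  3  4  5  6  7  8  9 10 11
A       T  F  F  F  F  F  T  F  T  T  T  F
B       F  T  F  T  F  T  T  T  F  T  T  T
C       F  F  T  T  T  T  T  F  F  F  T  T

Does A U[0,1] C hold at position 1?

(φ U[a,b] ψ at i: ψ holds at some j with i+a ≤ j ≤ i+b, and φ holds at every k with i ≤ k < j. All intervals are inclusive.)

No

Need some j in [1,2] with C, and A at every k in [1,j-1].
  j=1: C false.
  j=2: C holds, but A fails at k=1 → not this j.
No j in the window works → until fails.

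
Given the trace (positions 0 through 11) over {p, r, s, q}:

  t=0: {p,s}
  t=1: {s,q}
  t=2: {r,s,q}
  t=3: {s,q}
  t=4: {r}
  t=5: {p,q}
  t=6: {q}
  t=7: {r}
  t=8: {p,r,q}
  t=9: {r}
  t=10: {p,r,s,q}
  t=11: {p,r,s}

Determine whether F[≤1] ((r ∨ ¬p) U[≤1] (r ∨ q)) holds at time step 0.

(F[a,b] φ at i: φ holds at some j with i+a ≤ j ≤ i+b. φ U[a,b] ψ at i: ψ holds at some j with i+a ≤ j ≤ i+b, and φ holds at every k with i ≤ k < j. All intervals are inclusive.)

True

Check ((r ∨ ¬p) U[≤1] (r ∨ q)) at each j in [0,1]:
  j=0: fails
  j=1: holds
Found at j=1 → formula holds.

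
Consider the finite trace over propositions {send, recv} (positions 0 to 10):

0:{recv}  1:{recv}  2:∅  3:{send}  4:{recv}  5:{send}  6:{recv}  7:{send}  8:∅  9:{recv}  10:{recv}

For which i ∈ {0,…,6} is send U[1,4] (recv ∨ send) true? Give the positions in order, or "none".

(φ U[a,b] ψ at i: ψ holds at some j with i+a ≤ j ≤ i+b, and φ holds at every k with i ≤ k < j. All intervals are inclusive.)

3, 5

Evaluate at each i in [0,6]:
  i=0: ✗ (lhs fails at k=0 before rhs at j=1)
  i=1: ✗ (lhs fails at k=1 before rhs at j=3)
  i=2: ✗ (lhs fails at k=2 before rhs at j=3)
  i=3: ✓ (rhs at j=4; lhs holds on [3,3])
  i=4: ✗ (lhs fails at k=4 before rhs at j=5)
  i=5: ✓ (rhs at j=6; lhs holds on [5,5])
  i=6: ✗ (lhs fails at k=6 before rhs at j=7)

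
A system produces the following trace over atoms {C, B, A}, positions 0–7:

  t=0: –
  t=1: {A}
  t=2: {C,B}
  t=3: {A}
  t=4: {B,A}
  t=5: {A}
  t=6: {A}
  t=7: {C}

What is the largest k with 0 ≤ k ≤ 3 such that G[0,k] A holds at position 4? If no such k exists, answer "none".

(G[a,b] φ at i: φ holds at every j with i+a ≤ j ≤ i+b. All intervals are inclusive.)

2

A must hold from j=4 onward; find where it first fails.
  j=4: holds
  j=5: holds
  j=6: holds
  j=7: fails
Holds on [4,6], so largest k = 2.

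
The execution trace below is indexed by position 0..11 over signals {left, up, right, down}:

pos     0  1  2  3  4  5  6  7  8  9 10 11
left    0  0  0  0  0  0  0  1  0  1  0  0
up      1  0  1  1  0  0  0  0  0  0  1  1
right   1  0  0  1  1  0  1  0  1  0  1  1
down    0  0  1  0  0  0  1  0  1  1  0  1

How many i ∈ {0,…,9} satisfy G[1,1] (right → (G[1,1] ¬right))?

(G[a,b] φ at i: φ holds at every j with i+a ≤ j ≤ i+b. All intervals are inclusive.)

Evaluate at each i in [0,9]:
  i=0: ✓ (all of [1,1])
  i=1: ✓ (all of [2,2])
  i=2: ✗ (fails at j=3)
  i=3: ✓ (all of [4,4])
  i=4: ✓ (all of [5,5])
  i=5: ✓ (all of [6,6])
  i=6: ✓ (all of [7,7])
  i=7: ✓ (all of [8,8])
  i=8: ✓ (all of [9,9])
  i=9: ✗ (fails at j=10)
Positions where it holds: {0, 1, 3, 4, 5, 6, 7, 8} → 8.

8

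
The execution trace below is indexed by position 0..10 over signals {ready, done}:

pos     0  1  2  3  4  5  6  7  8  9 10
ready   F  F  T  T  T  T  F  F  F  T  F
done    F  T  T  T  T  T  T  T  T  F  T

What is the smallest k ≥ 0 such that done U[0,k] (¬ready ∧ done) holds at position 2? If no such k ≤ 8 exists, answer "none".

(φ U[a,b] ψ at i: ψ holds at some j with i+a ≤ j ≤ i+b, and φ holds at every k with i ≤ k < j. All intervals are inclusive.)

4

Need earliest j ≥ 2 with (¬ready ∧ done), and done at every k in [2,j-1].
  j=2: rhs fails.
  j=3: rhs fails.
  j=4: rhs fails.
  j=5: rhs fails.
  j=6: rhs holds; lhs holds on [2,5]. k = 4.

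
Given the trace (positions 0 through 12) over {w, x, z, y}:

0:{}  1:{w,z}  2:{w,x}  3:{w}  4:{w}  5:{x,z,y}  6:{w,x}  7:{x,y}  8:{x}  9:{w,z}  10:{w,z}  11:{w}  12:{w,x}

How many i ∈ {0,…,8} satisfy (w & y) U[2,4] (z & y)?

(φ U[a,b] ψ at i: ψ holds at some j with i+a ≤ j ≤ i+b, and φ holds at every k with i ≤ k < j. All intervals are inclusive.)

Evaluate at each i in [0,8]:
  i=0: ✗ (no rhs in [2,4])
  i=1: ✗ (lhs fails at k=1 before rhs at j=5)
  i=2: ✗ (lhs fails at k=2 before rhs at j=5)
  i=3: ✗ (lhs fails at k=3 before rhs at j=5)
  i=4: ✗ (no rhs in [6,8])
  i=5: ✗ (no rhs in [7,9])
  i=6: ✗ (no rhs in [8,10])
  i=7: ✗ (no rhs in [9,11])
  i=8: ✗ (no rhs in [10,12])
Positions where it holds: {} → 0.

0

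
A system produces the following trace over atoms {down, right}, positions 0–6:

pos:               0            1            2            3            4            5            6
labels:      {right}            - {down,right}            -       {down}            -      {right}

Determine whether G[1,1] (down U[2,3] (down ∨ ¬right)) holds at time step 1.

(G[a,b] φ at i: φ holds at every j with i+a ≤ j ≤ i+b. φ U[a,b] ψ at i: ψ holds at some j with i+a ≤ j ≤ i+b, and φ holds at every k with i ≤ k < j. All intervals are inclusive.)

Check (down U[2,3] (down ∨ ¬right)) at every j in [2,2]:
  j=2: fails
Fails at j=2 → formula fails.

No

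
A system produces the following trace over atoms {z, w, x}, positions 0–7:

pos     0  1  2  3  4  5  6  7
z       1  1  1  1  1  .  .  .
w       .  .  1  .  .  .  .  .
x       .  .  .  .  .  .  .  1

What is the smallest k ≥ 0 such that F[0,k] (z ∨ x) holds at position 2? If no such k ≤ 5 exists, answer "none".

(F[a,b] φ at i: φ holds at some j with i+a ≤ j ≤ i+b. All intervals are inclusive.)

0

Scan j = 2,3,… for (z ∨ x):
  j=2: holds
First hit at j=2, so smallest k = 2-2 = 0.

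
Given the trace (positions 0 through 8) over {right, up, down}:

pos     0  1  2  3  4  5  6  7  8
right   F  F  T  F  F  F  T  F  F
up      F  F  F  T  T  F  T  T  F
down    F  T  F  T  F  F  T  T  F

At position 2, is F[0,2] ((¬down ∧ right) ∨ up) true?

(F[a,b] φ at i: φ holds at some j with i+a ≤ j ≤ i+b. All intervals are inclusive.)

True

Check ((¬down ∧ right) ∨ up) at each j in [2,4]:
  j=2: true
  j=3: true
  j=4: true
Found at j=2 → formula holds.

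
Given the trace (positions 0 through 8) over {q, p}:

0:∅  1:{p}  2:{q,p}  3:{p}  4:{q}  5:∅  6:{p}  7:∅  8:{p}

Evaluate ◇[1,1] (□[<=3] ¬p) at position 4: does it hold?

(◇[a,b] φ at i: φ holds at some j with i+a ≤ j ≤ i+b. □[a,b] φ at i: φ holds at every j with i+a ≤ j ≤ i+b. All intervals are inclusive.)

Check □[<=3] ¬p at each j in [5,5]:
  j=5: fails at 6
No position in the window satisfies it → formula fails.

Does not hold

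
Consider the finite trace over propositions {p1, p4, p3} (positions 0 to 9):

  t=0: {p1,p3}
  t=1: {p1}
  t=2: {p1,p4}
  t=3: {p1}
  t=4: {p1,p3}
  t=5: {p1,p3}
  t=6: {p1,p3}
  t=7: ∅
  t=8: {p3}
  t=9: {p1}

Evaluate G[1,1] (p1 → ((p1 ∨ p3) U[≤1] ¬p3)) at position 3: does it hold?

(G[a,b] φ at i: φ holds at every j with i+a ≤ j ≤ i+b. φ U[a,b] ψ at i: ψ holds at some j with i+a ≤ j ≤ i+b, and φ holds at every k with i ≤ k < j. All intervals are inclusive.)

Does not hold

Check (p1 → ((p1 ∨ p3) U[≤1] ¬p3)) at every j in [4,4]:
  j=4: antecedent true; consequent fails → ✗
Fails at j=4 → formula fails.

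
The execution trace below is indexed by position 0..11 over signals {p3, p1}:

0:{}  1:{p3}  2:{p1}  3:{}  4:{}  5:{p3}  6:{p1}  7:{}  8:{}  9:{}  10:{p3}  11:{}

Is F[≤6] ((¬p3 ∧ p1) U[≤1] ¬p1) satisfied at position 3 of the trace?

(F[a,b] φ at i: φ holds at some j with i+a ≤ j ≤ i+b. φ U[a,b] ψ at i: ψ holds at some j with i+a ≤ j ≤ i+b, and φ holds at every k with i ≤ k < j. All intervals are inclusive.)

Check ((¬p3 ∧ p1) U[≤1] ¬p1) at each j in [3,9]:
  j=3: holds
  j=4: holds
  j=5: holds
  j=6: holds
  j=7: holds
  j=8: holds
  j=9: holds
Found at j=3 → formula holds.

Yes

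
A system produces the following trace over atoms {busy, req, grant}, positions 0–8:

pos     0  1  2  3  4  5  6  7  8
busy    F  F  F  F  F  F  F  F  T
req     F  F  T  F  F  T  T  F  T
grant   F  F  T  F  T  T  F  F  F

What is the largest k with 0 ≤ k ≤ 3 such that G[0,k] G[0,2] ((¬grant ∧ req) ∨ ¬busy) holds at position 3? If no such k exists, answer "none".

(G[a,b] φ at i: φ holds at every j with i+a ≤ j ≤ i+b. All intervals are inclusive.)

G[0,2] ((¬grant ∧ req) ∨ ¬busy) must hold from j=3 onward; find where it first fails.
  j=3: holds
  j=4: holds
  j=5: holds
  j=6: holds
Holds through j=6; largest k = 3.

3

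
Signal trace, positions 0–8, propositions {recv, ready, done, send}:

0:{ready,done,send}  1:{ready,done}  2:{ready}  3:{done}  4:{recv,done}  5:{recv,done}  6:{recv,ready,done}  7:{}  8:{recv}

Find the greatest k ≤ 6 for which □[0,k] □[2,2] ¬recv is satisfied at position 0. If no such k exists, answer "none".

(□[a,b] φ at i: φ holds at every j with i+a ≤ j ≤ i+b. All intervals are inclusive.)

1

□[2,2] ¬recv must hold from j=0 onward; find where it first fails.
  j=0: holds
  j=1: holds
  j=2: fails
Holds on [0,1], so largest k = 1.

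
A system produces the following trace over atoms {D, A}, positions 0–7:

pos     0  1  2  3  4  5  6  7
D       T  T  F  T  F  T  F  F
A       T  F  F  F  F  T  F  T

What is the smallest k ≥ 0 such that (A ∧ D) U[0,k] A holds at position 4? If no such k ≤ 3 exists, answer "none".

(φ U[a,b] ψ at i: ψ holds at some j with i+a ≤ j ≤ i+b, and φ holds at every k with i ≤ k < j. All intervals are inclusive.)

none

Need earliest j ≥ 4 with A, and (A ∧ D) at every k in [4,j-1].
  j=4: rhs fails.
  j=5: rhs holds but lhs fails at k=4.
  j=6: rhs fails.
  j=7: rhs holds but lhs fails at k=4.
No witness within the range → none.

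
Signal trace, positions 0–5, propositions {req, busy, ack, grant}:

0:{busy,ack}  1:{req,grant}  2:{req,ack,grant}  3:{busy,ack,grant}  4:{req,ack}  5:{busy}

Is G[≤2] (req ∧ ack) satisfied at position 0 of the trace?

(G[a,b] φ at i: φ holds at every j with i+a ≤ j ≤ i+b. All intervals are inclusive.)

Does not hold

Check (req ∧ ack) at every j in [0,2]:
  j=0: false
  j=1: false
  j=2: true
Fails at j=0 → formula fails.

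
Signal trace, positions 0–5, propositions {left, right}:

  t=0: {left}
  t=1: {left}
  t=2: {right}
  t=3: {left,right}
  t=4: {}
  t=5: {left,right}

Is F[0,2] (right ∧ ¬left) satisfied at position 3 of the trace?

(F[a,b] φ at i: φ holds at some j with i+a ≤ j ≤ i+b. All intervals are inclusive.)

Check (right ∧ ¬left) at each j in [3,5]:
  j=3: false
  j=4: false
  j=5: false
No position in the window satisfies it → formula fails.

False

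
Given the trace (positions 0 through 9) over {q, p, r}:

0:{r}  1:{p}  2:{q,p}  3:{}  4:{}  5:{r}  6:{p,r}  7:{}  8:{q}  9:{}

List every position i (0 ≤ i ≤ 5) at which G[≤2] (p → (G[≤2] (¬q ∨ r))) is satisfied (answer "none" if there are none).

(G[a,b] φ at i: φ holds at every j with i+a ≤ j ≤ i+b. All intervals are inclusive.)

3

Evaluate at each i in [0,5]:
  i=0: ✗ (fails at j=1)
  i=1: ✗ (fails at j=1)
  i=2: ✗ (fails at j=2)
  i=3: ✓ (all of [3,5])
  i=4: ✗ (fails at j=6)
  i=5: ✗ (fails at j=6)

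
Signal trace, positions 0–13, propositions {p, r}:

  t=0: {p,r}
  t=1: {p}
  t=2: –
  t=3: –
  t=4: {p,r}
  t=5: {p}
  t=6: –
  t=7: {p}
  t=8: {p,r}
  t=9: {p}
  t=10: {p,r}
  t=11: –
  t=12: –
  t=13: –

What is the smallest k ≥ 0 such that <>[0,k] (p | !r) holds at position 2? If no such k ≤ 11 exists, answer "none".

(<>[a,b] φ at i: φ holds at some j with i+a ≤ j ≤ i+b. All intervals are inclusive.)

0

Scan j = 2,3,… for (p | !r):
  j=2: holds
First hit at j=2, so smallest k = 2-2 = 0.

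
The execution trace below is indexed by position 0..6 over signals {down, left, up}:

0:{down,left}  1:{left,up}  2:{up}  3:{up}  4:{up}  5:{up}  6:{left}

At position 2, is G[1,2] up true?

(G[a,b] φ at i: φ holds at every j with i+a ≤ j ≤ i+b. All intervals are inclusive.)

Check up at every j in [3,4]:
  j=3: true
  j=4: true
All positions satisfy it → formula holds.

Holds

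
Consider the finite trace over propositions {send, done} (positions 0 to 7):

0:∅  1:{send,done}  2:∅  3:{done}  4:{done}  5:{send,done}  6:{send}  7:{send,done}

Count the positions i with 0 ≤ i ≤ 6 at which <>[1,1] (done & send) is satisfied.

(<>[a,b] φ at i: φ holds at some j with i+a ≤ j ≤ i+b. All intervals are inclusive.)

Evaluate at each i in [0,6]:
  i=0: ✓ (witness j=1)
  i=1: ✗ (none in [2,2])
  i=2: ✗ (none in [3,3])
  i=3: ✗ (none in [4,4])
  i=4: ✓ (witness j=5)
  i=5: ✗ (none in [6,6])
  i=6: ✓ (witness j=7)
Positions where it holds: {0, 4, 6} → 3.

3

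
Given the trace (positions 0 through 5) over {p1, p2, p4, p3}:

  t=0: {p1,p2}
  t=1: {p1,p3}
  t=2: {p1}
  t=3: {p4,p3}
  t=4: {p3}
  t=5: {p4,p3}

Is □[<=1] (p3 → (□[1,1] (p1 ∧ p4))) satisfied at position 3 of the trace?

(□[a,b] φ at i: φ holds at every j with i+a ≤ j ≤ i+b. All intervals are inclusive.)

Check (p3 → (□[1,1] (p1 ∧ p4))) at every j in [3,4]:
  j=3: antecedent true; consequent fails at 4 → ✗
  j=4: antecedent true; consequent fails at 5 → ✗
Fails at j=3 → formula fails.

False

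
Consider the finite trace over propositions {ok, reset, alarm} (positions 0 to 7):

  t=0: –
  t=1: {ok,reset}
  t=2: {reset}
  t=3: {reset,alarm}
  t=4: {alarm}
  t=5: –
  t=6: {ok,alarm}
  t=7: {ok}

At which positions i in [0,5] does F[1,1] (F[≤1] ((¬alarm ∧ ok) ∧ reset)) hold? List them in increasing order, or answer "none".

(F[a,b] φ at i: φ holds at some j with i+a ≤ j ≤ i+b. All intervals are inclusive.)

Evaluate at each i in [0,5]:
  i=0: ✓ (witness j=1)
  i=1: ✗ (none in [2,2])
  i=2: ✗ (none in [3,3])
  i=3: ✗ (none in [4,4])
  i=4: ✗ (none in [5,5])
  i=5: ✗ (none in [6,6])

0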